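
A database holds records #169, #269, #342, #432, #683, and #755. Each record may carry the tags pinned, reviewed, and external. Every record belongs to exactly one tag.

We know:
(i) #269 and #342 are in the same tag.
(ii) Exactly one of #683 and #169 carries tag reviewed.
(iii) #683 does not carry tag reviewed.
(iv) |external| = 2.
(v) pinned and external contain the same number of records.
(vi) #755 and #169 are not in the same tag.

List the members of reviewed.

reviewed = {#169, #432}

From (iii): #683 ∉ reviewed.
(ii) (exactly one): #169 ∈ reviewed.
(vi): #755 ∉ reviewed.
Suppose #269 ∈ reviewed: no assignment then satisfies all the clues, so #269 ∉ reviewed.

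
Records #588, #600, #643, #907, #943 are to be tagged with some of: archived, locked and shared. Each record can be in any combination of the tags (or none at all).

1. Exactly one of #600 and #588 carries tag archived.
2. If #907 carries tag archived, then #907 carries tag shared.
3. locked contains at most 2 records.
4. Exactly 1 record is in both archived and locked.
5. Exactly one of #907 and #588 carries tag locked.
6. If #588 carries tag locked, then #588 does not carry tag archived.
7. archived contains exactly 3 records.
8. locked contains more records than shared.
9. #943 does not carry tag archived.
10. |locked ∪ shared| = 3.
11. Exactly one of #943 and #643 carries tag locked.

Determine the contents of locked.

locked = {#588, #643}

From (9): #943 ∉ archived.
Suppose #588 ∉ locked: no assignment then satisfies all the clues, so #588 ∈ locked.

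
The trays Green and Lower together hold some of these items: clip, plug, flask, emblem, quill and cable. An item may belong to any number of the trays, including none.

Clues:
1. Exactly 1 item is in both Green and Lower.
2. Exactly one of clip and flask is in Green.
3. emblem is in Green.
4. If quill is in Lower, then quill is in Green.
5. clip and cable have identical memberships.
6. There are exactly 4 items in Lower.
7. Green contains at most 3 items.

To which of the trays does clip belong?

clip: Lower

From (3): emblem ∈ Green.
Suppose clip ∈ Green: no assignment then satisfies all the clues, so clip ∉ Green.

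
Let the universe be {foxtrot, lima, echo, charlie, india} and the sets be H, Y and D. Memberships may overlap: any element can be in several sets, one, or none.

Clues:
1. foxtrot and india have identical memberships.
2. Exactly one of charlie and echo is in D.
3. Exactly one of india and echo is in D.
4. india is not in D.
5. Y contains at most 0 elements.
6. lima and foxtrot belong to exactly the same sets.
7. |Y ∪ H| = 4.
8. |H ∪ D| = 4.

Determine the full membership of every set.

H = {echo, foxtrot, india, lima}; Y = {}; D = {echo}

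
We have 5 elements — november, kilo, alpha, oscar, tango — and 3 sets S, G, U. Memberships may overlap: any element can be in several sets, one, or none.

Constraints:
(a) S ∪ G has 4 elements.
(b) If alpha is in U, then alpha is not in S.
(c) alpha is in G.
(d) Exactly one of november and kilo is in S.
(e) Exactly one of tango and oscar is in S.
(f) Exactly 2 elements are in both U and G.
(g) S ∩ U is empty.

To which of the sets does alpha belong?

alpha: G, U

From (c): alpha ∈ G.
Suppose alpha ∈ S: no assignment then satisfies all the clues, so alpha ∉ S.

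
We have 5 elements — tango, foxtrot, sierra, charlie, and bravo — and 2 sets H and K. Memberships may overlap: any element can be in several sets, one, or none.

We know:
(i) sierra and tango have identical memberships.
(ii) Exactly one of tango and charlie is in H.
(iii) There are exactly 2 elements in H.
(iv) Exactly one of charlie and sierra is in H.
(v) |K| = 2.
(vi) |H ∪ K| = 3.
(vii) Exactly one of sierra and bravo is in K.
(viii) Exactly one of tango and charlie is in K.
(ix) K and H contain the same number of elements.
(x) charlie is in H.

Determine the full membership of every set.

H = {charlie, foxtrot}; K = {bravo, charlie}

From (x): charlie ∈ H.
(ii) (exactly one): tango ∉ H.
(iv) (exactly one): sierra ∉ H.
Suppose tango ∈ K: no assignment then satisfies all the clues, so tango ∉ K.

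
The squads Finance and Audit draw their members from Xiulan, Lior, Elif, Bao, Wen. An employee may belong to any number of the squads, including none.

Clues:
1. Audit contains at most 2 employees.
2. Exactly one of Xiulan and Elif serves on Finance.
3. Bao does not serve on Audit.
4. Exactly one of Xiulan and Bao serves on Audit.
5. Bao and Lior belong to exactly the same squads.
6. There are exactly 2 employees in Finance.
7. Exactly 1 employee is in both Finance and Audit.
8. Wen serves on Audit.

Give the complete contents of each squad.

Finance = {Elif, Wen}; Audit = {Wen, Xiulan}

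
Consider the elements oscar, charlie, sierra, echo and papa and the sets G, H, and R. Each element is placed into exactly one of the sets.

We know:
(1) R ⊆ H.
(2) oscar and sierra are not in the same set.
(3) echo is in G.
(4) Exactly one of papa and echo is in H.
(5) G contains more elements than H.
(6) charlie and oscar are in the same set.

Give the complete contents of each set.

G = {charlie, echo, oscar}; H = {papa, sierra}; R = {}

From (3): echo ∈ G.
(4) (exactly one): papa ∈ H.
Suppose oscar ∉ G: no assignment then satisfies all the clues, so oscar ∈ G.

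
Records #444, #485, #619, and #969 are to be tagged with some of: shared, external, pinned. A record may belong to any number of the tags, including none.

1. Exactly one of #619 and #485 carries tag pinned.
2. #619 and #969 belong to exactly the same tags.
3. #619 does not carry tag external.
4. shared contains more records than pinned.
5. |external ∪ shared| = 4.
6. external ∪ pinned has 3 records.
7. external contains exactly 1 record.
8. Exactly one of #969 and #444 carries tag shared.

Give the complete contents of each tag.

From (3): #619 ∉ external.
(2): #969 matches #619: #969 ∉ external.
Suppose #444 ∈ shared: no assignment then satisfies all the clues, so #444 ∉ shared.

shared = {#485, #619, #969}; external = {#444}; pinned = {#619, #969}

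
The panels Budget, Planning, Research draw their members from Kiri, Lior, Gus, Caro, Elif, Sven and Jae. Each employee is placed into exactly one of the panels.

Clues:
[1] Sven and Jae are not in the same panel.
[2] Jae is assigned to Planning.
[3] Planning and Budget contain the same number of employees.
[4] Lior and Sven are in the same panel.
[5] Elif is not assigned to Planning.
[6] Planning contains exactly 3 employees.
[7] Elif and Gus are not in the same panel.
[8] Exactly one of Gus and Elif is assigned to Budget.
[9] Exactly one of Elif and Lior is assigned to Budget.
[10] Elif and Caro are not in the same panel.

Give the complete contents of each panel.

Budget = {Gus, Lior, Sven}; Planning = {Caro, Jae, Kiri}; Research = {Elif}

From (2): Jae ∈ Planning.
From (5): Elif ∉ Planning.
(1): Sven ∉ Planning.
(4): Lior matches Sven: Lior ∉ Planning.
Suppose Kiri ∈ Budget: no assignment then satisfies all the clues, so Kiri ∉ Budget.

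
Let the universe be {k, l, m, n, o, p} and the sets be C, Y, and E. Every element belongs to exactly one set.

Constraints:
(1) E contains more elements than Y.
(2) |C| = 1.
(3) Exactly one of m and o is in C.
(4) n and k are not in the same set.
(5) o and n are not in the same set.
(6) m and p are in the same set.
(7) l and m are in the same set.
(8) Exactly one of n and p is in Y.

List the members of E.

E = {k, l, m, p}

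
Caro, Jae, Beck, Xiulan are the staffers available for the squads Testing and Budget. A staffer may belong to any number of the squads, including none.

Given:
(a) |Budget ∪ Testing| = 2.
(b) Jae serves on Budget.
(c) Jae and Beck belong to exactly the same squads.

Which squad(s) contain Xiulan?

Xiulan: none

From (b): Jae ∈ Budget.
(c): Beck matches Jae: Beck ∈ Budget.
Suppose Xiulan ∈ Testing: no assignment then satisfies all the clues, so Xiulan ∉ Testing.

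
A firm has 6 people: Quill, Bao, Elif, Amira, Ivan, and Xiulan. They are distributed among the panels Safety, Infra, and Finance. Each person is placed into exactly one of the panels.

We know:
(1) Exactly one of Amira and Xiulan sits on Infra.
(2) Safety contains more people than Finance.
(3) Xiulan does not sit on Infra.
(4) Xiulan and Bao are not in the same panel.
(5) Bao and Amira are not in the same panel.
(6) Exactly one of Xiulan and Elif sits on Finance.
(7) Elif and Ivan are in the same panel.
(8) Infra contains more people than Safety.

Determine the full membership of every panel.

Safety = {Bao, Quill}; Infra = {Amira, Elif, Ivan}; Finance = {Xiulan}

From (3): Xiulan ∉ Infra.
(1) (exactly one): Amira ∈ Infra.
(5): Bao ∉ Infra.
Suppose Quill ∉ Safety: no assignment then satisfies all the clues, so Quill ∈ Safety.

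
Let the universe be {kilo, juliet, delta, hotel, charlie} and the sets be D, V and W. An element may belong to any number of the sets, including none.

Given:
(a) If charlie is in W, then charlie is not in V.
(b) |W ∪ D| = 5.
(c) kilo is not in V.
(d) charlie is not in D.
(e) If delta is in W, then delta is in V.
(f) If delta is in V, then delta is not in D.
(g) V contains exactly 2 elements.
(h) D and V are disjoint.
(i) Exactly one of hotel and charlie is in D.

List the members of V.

V = {delta, juliet}

From (c): kilo ∉ V.
From (d): charlie ∉ D.
(i) (exactly one): hotel ∈ D.
(h) (disjoint): hotel ∉ V.
Suppose juliet ∉ V: no assignment then satisfies all the clues, so juliet ∈ V.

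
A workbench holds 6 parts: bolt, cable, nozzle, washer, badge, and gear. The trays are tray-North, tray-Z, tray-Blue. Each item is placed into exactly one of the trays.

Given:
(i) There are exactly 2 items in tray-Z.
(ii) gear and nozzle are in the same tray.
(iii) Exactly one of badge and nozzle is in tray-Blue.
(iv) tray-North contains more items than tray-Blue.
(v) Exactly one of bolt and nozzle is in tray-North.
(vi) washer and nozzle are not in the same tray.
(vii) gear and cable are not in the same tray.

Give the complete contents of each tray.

tray-North = {bolt, cable, washer}; tray-Z = {gear, nozzle}; tray-Blue = {badge}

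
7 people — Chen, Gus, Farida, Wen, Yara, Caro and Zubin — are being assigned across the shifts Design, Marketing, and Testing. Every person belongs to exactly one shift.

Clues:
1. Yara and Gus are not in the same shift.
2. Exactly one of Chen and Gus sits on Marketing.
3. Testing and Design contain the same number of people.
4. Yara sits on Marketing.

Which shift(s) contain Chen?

From (4): Yara ∈ Marketing.
(1): Gus ∉ Marketing.
(2) (exactly one): Chen ∈ Marketing.

Chen: Marketing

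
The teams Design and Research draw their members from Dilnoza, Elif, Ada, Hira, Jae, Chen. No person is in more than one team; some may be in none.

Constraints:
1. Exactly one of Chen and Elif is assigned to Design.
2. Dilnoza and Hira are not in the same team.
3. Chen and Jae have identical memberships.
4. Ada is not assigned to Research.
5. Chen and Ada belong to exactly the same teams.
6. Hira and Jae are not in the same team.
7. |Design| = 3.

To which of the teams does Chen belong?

From (4): Ada ∉ Research.
(5): Chen matches Ada: Chen ∉ Research.
(3): Jae matches Chen: Jae ∉ Research.
Suppose Chen ∉ Design: no assignment then satisfies all the clues, so Chen ∈ Design.

Chen: Design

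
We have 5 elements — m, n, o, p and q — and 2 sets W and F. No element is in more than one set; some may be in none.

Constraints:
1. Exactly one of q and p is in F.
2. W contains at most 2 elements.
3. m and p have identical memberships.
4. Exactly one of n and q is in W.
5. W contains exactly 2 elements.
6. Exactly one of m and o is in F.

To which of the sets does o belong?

o: W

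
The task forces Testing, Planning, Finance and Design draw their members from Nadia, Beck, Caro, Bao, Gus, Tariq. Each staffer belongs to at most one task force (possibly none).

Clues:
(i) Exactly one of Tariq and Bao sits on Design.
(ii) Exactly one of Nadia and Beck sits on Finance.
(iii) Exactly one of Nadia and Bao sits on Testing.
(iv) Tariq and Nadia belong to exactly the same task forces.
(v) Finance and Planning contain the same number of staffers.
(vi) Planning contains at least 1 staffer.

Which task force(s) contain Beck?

Beck: Finance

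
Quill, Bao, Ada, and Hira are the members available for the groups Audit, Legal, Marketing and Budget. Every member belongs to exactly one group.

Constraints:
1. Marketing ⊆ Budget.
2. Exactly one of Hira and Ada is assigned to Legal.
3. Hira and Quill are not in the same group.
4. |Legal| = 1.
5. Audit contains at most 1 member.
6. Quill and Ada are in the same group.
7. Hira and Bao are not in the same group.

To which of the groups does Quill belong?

Quill: Budget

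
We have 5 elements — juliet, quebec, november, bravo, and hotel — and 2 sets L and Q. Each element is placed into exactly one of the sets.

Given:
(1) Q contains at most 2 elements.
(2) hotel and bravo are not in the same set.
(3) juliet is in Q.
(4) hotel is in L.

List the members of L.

From (3): juliet ∈ Q.
From (4): hotel ∈ L.
(2): bravo ∉ L.
Only one set left: bravo ∈ Q.
(1): Q already has 2, so the rest are out.
Only one set left: quebec ∈ L.
Only one set left: november ∈ L.

L = {hotel, november, quebec}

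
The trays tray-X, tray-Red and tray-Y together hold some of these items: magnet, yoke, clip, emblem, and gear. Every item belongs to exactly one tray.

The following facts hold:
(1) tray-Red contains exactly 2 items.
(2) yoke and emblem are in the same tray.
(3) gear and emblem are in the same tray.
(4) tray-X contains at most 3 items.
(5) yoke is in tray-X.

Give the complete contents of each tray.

tray-X = {emblem, gear, yoke}; tray-Red = {clip, magnet}; tray-Y = {}

From (5): yoke ∈ tray-X.
(2): emblem matches yoke: emblem ∈ tray-X.
(3): gear matches emblem: gear ∈ tray-X.
(4): tray-X already has 3, so the rest are out.
(1): only 2 candidates remain for tray-Red, so all are in.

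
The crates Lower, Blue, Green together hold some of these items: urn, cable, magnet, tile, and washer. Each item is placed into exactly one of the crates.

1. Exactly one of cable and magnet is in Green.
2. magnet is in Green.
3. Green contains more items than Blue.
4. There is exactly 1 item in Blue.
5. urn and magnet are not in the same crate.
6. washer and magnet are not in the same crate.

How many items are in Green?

2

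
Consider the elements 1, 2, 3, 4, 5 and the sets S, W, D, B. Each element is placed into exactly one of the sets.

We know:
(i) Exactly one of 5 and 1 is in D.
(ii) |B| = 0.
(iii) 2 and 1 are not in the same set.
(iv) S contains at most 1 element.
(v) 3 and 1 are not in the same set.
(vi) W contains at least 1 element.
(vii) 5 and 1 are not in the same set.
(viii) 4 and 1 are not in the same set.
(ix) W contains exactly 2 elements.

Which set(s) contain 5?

5: D

(ii): B already has 0, so the rest are out.
Suppose 5 ∈ S: no assignment then satisfies all the clues, so 5 ∉ S.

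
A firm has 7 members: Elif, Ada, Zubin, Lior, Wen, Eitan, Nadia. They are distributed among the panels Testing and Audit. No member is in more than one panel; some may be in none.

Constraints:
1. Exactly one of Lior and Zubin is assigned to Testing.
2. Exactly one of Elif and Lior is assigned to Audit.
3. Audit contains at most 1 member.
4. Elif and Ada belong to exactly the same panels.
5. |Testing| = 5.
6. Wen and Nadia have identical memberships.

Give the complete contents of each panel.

Testing = {Ada, Elif, Nadia, Wen, Zubin}; Audit = {Lior}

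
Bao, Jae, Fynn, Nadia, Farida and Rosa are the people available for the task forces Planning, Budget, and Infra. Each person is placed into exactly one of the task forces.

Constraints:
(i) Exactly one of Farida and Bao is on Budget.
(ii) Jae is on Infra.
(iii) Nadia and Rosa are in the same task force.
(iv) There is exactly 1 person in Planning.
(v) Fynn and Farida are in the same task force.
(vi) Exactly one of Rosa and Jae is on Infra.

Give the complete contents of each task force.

Planning = {Bao}; Budget = {Farida, Fynn, Nadia, Rosa}; Infra = {Jae}

From (ii): Jae ∈ Infra.
(vi) (exactly one): Rosa ∉ Infra.
(iii): Nadia matches Rosa: Nadia ∉ Infra.
Suppose Bao ∉ Planning: no assignment then satisfies all the clues, so Bao ∈ Planning.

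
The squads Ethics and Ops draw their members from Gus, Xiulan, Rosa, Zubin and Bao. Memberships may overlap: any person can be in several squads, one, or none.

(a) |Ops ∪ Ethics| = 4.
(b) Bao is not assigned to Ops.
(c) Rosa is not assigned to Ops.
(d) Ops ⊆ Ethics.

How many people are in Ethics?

4

From (b): Bao ∉ Ops.
From (c): Rosa ∉ Ops.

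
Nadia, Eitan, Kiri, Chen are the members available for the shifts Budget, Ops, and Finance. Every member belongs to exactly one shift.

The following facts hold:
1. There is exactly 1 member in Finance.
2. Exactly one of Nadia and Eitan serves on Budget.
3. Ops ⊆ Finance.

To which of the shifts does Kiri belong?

Kiri: Budget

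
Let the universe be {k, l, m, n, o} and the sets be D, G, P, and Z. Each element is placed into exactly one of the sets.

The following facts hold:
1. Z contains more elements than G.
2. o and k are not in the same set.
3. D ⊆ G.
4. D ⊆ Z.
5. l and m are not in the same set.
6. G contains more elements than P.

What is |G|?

2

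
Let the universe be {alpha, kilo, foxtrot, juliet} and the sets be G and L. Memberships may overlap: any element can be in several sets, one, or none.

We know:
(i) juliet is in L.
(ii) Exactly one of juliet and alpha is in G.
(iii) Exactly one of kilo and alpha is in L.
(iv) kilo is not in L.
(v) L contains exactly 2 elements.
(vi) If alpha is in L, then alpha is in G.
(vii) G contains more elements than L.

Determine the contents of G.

G = {alpha, foxtrot, kilo}

From (i): juliet ∈ L.
From (iv): kilo ∉ L.
(iii) (exactly one): alpha ∈ L.
(v): L already has 2, so the rest are out.
(vi): alpha ∈ G.
(ii) (exactly one): juliet ∉ G.
Suppose kilo ∉ G: no assignment then satisfies all the clues, so kilo ∈ G.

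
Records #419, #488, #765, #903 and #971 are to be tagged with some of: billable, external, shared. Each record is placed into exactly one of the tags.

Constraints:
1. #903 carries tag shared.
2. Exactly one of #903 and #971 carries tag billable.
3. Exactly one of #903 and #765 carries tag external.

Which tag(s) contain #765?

#765: external

From (1): #903 ∈ shared.
(2) (exactly one): #971 ∈ billable.
(3) (exactly one): #765 ∈ external.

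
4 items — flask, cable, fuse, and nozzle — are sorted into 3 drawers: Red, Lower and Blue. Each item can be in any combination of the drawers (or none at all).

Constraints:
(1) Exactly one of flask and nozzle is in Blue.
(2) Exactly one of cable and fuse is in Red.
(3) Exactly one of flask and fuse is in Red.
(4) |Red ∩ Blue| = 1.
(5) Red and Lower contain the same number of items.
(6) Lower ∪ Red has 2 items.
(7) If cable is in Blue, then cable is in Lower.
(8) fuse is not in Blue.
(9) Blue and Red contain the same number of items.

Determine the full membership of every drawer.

Red = {cable, flask}; Lower = {cable, flask}; Blue = {cable, nozzle}

From (8): fuse ∉ Blue.
Suppose flask ∉ Red: no assignment then satisfies all the clues, so flask ∈ Red.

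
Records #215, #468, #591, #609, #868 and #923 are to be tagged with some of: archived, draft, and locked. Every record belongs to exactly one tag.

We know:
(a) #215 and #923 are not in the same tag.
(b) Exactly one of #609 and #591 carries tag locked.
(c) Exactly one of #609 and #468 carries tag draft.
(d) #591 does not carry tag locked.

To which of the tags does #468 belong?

#468: draft

From (d): #591 ∉ locked.
(b) (exactly one): #609 ∈ locked.
(c) (exactly one): #468 ∈ draft.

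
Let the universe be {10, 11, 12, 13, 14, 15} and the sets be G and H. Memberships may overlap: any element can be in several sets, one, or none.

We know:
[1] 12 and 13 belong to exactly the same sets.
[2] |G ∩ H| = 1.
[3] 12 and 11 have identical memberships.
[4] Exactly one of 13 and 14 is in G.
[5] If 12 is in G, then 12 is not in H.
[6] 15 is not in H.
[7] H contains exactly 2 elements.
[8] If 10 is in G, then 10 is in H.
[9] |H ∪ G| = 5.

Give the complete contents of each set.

G = {10, 11, 12, 13}; H = {10, 14}

From (6): 15 ∉ H.
Suppose 10 ∉ G: no assignment then satisfies all the clues, so 10 ∈ G.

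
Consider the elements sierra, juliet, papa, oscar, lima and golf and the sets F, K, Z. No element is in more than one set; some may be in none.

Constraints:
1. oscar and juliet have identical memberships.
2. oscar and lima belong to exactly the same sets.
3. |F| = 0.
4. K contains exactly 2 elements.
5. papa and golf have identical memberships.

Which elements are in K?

K = {golf, papa}

(3): F already has 0, so the rest are out.
Suppose sierra ∈ K: no assignment then satisfies all the clues, so sierra ∉ K.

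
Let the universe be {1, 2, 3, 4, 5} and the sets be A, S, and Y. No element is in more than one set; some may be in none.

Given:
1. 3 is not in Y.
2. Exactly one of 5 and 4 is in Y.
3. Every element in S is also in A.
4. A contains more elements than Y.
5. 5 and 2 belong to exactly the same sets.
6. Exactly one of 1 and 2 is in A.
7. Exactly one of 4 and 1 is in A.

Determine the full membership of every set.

From (1): 3 ∉ Y.
Suppose 1 ∉ A: no assignment then satisfies all the clues, so 1 ∈ A.

A = {1, 3}; S = {}; Y = {4}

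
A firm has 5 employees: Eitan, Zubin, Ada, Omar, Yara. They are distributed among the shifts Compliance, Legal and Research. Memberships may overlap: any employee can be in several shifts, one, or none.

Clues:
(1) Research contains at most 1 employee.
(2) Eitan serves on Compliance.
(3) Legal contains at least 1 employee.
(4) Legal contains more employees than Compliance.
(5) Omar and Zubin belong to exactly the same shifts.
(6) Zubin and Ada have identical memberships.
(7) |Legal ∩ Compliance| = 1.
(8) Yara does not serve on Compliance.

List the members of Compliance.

Compliance = {Eitan}

From (2): Eitan ∈ Compliance.
From (8): Yara ∉ Compliance.
Suppose Zubin ∈ Compliance: no assignment then satisfies all the clues, so Zubin ∉ Compliance.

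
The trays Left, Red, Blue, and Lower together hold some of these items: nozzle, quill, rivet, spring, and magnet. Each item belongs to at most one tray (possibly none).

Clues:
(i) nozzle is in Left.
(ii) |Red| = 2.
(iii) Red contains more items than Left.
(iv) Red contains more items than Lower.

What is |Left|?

1

From (i): nozzle ∈ Left.
Suppose quill ∈ Left: no assignment then satisfies all the clues, so quill ∉ Left.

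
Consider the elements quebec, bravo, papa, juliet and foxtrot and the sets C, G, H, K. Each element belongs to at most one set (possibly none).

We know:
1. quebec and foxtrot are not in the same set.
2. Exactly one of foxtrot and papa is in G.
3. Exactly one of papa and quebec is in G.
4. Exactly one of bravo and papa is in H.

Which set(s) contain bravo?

bravo: H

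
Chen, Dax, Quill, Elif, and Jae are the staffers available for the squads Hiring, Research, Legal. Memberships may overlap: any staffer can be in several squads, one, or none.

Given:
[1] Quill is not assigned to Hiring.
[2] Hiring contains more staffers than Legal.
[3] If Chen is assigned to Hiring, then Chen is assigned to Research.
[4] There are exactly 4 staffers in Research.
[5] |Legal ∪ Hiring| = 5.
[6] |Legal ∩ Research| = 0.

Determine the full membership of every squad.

Hiring = {Chen, Dax, Elif, Jae}; Research = {Chen, Dax, Elif, Jae}; Legal = {Quill}

From (1): Quill ∉ Hiring.
Suppose Chen ∉ Hiring: no assignment then satisfies all the clues, so Chen ∈ Hiring.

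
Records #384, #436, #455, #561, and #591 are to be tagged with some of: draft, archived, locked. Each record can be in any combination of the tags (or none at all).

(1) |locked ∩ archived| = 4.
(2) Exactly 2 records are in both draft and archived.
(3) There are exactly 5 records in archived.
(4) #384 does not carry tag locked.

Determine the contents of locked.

locked = {#436, #455, #561, #591}

From (4): #384 ∉ locked.
(3): only 5 candidates remain for archived, so all are in.
Suppose #436 ∉ locked: no assignment then satisfies all the clues, so #436 ∈ locked.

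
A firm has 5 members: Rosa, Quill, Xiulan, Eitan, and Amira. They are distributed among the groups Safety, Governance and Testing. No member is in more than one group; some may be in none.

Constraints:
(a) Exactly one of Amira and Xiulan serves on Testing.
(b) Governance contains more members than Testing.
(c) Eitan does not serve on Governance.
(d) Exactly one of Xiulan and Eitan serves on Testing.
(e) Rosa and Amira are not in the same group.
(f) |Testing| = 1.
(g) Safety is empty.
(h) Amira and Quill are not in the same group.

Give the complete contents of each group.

Safety = {}; Governance = {Quill, Rosa}; Testing = {Xiulan}

From (c): Eitan ∉ Governance.
(g): Safety already has 0, so the rest are out.
Suppose Rosa ∉ Governance: no assignment then satisfies all the clues, so Rosa ∈ Governance.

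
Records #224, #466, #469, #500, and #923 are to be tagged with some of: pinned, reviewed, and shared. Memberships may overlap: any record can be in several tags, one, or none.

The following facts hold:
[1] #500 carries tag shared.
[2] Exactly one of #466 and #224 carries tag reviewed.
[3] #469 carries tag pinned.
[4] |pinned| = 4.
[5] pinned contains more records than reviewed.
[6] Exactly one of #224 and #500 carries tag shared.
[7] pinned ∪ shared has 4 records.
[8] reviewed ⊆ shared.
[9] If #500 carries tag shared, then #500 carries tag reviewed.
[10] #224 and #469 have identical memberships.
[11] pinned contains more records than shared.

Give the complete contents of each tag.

pinned = {#224, #466, #469, #500}; reviewed = {#466, #500}; shared = {#466, #500}

From (1): #500 ∈ shared.
From (3): #469 ∈ pinned.
(6) (exactly one): #224 ∉ shared.
(8) contrapositive: #224 ∉ reviewed.
(9): #500 ∈ reviewed.
(10): #224 matches #469: #224 ∈ pinned.
(10): #469 matches #224: #469 ∉ reviewed.
(10): #469 matches #224: #469 ∉ shared.
(2) (exactly one): #466 ∈ reviewed.
(8) with #466 ∈ reviewed: #466 ∈ shared.
Suppose #466 ∉ pinned: no assignment then satisfies all the clues, so #466 ∈ pinned.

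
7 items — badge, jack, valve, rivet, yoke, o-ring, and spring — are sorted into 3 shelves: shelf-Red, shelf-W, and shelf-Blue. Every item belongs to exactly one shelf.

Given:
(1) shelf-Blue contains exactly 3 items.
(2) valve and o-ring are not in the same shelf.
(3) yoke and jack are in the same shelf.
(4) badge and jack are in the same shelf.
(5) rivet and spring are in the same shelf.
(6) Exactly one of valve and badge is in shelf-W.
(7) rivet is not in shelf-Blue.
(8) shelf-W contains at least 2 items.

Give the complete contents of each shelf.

shelf-Red = {o-ring}; shelf-W = {rivet, spring, valve}; shelf-Blue = {badge, jack, yoke}

From (7): rivet ∉ shelf-Blue.
(5): spring matches rivet: spring ∉ shelf-Blue.
Suppose badge ∈ shelf-Red: no assignment then satisfies all the clues, so badge ∉ shelf-Red.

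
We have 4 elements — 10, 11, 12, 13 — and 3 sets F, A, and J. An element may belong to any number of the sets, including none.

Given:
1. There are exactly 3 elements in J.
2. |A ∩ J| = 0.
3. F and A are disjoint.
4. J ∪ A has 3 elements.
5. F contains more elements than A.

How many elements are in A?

0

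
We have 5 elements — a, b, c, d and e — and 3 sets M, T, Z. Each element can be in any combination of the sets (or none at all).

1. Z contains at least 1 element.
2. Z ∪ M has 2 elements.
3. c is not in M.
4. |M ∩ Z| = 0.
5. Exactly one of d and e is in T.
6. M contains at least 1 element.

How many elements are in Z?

1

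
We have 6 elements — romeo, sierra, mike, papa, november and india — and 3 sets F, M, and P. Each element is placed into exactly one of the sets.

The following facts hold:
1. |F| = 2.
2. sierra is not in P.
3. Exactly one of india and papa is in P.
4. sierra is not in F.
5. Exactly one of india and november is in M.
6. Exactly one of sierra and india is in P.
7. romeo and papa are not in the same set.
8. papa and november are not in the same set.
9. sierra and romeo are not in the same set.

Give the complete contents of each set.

F = {mike, papa}; M = {november, sierra}; P = {india, romeo}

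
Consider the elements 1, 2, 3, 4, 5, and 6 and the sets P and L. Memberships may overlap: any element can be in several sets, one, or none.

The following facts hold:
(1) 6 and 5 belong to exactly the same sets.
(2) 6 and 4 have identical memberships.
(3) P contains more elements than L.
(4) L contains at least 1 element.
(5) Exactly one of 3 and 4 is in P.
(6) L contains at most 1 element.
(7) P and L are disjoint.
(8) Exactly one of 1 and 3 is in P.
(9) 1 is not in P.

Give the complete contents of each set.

P = {2, 3}; L = {1}

From (9): 1 ∉ P.
(8) (exactly one): 3 ∈ P.
(5) (exactly one): 4 ∉ P.
(7) (disjoint): 3 ∉ L.
(2): 6 matches 4: 6 ∉ P.
(1): 5 matches 6: 5 ∉ P.
Suppose 1 ∉ L: no assignment then satisfies all the clues, so 1 ∈ L.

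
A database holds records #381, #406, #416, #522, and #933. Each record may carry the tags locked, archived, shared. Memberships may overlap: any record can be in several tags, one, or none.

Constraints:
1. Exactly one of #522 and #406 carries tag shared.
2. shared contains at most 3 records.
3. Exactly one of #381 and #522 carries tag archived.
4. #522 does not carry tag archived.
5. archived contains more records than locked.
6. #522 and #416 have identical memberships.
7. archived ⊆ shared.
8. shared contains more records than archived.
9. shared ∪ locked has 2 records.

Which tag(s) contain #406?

#406: shared

From (4): #522 ∉ archived.
(3) (exactly one): #381 ∈ archived.
(6): #416 matches #522: #416 ∉ archived.
(7) with #381 ∈ archived: #381 ∈ shared.
Suppose #406 ∈ locked: no assignment then satisfies all the clues, so #406 ∉ locked.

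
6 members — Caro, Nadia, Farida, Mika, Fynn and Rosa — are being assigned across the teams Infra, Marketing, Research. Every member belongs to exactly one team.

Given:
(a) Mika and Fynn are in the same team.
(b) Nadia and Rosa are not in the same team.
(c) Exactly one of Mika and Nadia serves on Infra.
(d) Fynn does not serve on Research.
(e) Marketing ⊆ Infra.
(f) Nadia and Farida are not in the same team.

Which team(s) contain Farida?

Farida: Infra

From (d): Fynn ∉ Research.
(a): Mika matches Fynn: Mika ∉ Research.
Suppose Farida ∉ Infra: no assignment then satisfies all the clues, so Farida ∈ Infra.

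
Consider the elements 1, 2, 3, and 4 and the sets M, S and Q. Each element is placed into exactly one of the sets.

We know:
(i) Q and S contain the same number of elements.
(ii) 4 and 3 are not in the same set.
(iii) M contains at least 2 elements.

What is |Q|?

1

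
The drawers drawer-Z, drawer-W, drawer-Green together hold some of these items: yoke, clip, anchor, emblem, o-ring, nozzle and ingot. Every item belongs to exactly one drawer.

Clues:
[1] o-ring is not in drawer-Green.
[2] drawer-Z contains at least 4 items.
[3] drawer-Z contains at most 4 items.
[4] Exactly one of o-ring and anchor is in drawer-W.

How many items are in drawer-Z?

4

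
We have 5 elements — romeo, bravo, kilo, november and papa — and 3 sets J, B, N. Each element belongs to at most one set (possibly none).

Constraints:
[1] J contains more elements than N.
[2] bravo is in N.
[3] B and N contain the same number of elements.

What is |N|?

1

From (2): bravo ∈ N.
Suppose romeo ∈ N: no assignment then satisfies all the clues, so romeo ∉ N.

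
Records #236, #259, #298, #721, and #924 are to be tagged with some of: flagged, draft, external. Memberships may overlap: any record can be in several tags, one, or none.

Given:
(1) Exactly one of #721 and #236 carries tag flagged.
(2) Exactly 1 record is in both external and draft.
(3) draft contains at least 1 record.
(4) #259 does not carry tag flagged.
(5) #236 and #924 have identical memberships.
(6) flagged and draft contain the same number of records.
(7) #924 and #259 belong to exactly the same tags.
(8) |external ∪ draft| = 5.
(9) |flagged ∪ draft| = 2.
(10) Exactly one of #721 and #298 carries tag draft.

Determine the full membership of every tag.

flagged = {#721}; draft = {#298}; external = {#236, #259, #298, #721, #924}

From (4): #259 ∉ flagged.
(7): #924 matches #259: #924 ∉ flagged.
(5): #236 matches #924: #236 ∉ flagged.
(1) (exactly one): #721 ∈ flagged.
Suppose #236 ∈ draft: no assignment then satisfies all the clues, so #236 ∉ draft.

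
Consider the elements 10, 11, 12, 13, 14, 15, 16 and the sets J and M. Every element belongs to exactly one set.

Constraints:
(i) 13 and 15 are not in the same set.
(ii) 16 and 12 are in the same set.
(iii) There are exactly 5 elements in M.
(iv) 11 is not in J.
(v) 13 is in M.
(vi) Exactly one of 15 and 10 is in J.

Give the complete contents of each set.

J = {14, 15}; M = {10, 11, 12, 13, 16}

From (iv): 11 ∉ J.
From (v): 13 ∈ M.
(i): 15 ∉ M.
Only one set left: 11 ∈ M.
Only one set left: 15 ∈ J.
(vi) (exactly one): 10 ∉ J.
Only one set left: 10 ∈ M.
Suppose 12 ∈ J: no assignment then satisfies all the clues, so 12 ∉ J.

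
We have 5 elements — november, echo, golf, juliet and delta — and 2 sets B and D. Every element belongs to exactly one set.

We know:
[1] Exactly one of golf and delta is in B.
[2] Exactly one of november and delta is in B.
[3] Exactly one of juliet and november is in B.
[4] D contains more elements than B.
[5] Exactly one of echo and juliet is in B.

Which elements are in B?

B = {delta, juliet}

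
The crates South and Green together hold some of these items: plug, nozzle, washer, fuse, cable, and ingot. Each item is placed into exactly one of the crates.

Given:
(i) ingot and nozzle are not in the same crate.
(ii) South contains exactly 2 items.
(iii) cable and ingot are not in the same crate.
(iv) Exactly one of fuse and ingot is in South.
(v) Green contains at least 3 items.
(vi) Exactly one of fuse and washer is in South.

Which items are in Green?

Green = {cable, fuse, nozzle, plug}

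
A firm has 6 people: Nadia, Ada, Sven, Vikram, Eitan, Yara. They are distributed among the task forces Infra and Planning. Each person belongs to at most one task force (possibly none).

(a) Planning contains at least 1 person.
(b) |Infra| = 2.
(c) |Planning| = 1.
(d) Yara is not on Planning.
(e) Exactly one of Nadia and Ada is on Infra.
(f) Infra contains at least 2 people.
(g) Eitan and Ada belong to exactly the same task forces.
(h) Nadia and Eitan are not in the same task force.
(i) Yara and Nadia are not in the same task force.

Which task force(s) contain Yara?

From (d): Yara ∉ Planning.
Suppose Yara ∈ Infra: no assignment then satisfies all the clues, so Yara ∉ Infra.

Yara: none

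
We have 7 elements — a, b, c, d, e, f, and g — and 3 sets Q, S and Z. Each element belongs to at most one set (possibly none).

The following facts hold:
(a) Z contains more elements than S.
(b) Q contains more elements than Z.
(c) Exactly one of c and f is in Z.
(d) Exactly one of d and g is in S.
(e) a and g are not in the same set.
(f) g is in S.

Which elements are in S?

S = {g}

From (f): g ∈ S.
(d) (exactly one): d ∉ S.
(e): a ∉ S.
Suppose b ∈ S: no assignment then satisfies all the clues, so b ∉ S.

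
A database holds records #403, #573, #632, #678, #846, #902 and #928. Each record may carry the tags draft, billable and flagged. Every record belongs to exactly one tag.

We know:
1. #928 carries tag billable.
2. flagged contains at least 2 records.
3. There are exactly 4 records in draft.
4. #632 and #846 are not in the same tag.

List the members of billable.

billable = {#928}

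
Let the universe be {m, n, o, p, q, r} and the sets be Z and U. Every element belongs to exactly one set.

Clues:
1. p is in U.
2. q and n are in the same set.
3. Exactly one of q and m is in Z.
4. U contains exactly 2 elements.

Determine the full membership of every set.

Z = {n, o, q, r}; U = {m, p}

From (1): p ∈ U.
Suppose m ∈ Z: no assignment then satisfies all the clues, so m ∉ Z.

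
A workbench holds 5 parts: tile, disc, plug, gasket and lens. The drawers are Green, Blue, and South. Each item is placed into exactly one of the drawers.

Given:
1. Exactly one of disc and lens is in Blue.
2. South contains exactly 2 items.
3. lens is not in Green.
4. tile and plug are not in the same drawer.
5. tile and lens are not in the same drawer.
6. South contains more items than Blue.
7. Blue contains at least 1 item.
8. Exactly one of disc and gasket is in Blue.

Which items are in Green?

Green = {gasket, tile}

From (3): lens ∉ Green.
Suppose tile ∉ Green: no assignment then satisfies all the clues, so tile ∈ Green.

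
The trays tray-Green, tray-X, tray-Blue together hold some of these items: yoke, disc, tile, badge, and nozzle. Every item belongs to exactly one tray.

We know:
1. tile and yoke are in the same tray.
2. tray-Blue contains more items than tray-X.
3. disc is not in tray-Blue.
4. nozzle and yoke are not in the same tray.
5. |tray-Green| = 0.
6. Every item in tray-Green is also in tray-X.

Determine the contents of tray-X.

tray-X = {disc, nozzle}

From (3): disc ∉ tray-Blue.
(5): tray-Green already has 0, so the rest are out.
Only one tray left: disc ∈ tray-X.
Suppose yoke ∈ tray-X: no assignment then satisfies all the clues, so yoke ∉ tray-X.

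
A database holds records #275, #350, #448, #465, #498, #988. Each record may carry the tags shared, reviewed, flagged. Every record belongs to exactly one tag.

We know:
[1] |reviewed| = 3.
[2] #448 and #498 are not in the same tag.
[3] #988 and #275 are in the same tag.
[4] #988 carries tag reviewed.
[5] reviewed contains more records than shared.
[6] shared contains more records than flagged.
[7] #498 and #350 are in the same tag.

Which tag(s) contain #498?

#498: shared

From (4): #988 ∈ reviewed.
(3): #275 matches #988: #275 ∉ shared.
(3): #275 matches #988: #275 ∈ reviewed.
Suppose #498 ∉ shared: no assignment then satisfies all the clues, so #498 ∈ shared.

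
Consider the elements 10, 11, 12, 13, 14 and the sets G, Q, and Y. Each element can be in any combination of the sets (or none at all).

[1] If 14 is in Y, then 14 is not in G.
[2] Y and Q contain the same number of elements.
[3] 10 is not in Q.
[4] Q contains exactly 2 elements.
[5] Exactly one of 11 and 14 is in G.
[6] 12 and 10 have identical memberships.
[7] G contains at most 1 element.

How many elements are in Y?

2

From (3): 10 ∉ Q.
(6): 12 matches 10: 12 ∉ Q.
Suppose 10 ∈ G: no assignment then satisfies all the clues, so 10 ∉ G.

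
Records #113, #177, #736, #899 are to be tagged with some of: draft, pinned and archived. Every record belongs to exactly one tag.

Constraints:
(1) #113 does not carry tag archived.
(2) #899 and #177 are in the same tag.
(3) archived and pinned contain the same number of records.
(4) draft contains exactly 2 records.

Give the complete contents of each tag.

From (1): #113 ∉ archived.
Suppose #113 ∈ draft: no assignment then satisfies all the clues, so #113 ∉ draft.

draft = {#177, #899}; pinned = {#113}; archived = {#736}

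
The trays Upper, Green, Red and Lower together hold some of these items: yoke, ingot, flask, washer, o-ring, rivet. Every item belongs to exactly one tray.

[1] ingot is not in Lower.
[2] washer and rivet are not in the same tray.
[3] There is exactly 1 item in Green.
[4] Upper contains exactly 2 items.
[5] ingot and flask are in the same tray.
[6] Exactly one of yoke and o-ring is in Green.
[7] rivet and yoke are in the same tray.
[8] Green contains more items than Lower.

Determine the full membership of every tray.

Upper = {rivet, yoke}; Green = {o-ring}; Red = {flask, ingot, washer}; Lower = {}

From (1): ingot ∉ Lower.
(5): flask matches ingot: flask ∉ Lower.
Suppose yoke ∉ Upper: no assignment then satisfies all the clues, so yoke ∈ Upper.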